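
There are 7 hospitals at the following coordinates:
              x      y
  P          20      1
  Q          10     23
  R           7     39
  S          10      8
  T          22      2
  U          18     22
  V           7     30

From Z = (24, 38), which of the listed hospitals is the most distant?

P

Compare squared distances (the ordering matches that of the actual distances):
|ZP|² = 16 + 1369 = 1385
|ZQ|² = 196 + 225 = 421
|ZR|² = 289 + 1 = 290
|ZS|² = 196 + 900 = 1096
|ZT|² = 4 + 1296 = 1300
|ZU|² = 36 + 256 = 292
|ZV|² = 289 + 64 = 353
The largest is to P.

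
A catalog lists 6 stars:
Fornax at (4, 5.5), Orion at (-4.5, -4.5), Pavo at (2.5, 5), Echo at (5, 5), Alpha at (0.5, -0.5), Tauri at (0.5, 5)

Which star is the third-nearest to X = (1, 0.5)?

Pavo

Since √ is increasing, it suffices to compare squared distances:
d²(X, Fornax) = 9 + 25 = 34
d²(X, Orion) = 30.25 + 25 = 55.25
d²(X, Pavo) = 2.25 + 20.25 = 22.5
d²(X, Echo) = 16 + 20.25 = 36.25
d²(X, Alpha) = 0.25 + 1 = 1.25
d²(X, Tauri) = 0.25 + 20.25 = 20.5
Sorted ascending: Alpha, Tauri, Pavo, Fornax, … — the third-nearest is Pavo.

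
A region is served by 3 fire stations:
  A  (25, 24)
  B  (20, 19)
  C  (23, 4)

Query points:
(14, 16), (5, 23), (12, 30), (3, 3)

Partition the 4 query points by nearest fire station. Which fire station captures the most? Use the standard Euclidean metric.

(14, 16) — d² to each: A:185, B:45, C:225 → nearest is B
(5, 23) — d² to each: A:401, B:241, C:685 → nearest is B
(12, 30) — d² to each: A:205, B:185, C:797 → nearest is B
(3, 3) — d² to each: A:925, B:545, C:401 → nearest is C
Tally — B:3, C:1. B captures the most (3).

B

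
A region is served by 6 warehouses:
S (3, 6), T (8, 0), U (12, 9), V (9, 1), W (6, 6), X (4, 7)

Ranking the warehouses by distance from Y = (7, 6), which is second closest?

X

Compare squared distances (the ordering matches that of the actual distances):
|YS|² = 16 + 0 = 16
|YT|² = 1 + 36 = 37
|YU|² = 25 + 9 = 34
|YV|² = 4 + 25 = 29
|YW|² = 1 + 0 = 1
|YX|² = 9 + 1 = 10
Sorted ascending: W, X, S, … — the second-nearest is X.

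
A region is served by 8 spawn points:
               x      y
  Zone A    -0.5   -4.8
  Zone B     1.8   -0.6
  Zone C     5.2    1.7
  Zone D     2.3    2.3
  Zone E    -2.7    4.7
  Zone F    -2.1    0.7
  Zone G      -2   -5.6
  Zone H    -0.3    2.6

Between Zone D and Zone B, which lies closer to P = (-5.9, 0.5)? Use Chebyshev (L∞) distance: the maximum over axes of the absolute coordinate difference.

d(P, Zone D) = max(8.2, 1.8) = 8.2
d(P, Zone B) = max(7.7, 1.1) = 7.7
8.2 > 7.7, so Zone B is closer.

Zone B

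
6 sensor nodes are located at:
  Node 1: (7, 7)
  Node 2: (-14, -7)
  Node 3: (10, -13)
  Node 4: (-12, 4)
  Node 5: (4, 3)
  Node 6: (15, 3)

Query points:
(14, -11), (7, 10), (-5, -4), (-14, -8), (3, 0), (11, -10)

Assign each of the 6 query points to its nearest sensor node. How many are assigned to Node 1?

1

(14, -11) — d² to each: Node 1:373, Node 2:800, Node 3:20, Node 4:901, Node 5:296, Node 6:197 → nearest is Node 3
(7, 10) — d² to each: Node 1:9, Node 2:730, Node 3:538, Node 4:397, Node 5:58, Node 6:113 → nearest is Node 1
(-5, -4) — d² to each: Node 1:265, Node 2:90, Node 3:306, Node 4:113, Node 5:130, Node 6:449 → nearest is Node 2
(-14, -8) — d² to each: Node 1:666, Node 2:1, Node 3:601, Node 4:148, Node 5:445, Node 6:962 → nearest is Node 2
(3, 0) — d² to each: Node 1:65, Node 2:338, Node 3:218, Node 4:241, Node 5:10, Node 6:153 → nearest is Node 5
(11, -10) — d² to each: Node 1:305, Node 2:634, Node 3:10, Node 4:725, Node 5:218, Node 6:185 → nearest is Node 3
1 of the 6 points has Node 1 as nearest.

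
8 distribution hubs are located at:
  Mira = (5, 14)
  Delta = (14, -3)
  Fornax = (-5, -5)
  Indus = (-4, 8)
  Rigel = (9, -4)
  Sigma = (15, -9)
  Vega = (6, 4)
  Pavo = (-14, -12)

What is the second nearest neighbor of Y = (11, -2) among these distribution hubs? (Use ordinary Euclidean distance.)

Delta

Compare squared distances (the ordering matches that of the actual distances):
d²(Y, Mira) = 36 + 256 = 292
d²(Y, Delta) = 9 + 1 = 10
d²(Y, Fornax) = 256 + 9 = 265
d²(Y, Indus) = 225 + 100 = 325
d²(Y, Rigel) = 4 + 4 = 8
d²(Y, Sigma) = 16 + 49 = 65
d²(Y, Vega) = 25 + 36 = 61
d²(Y, Pavo) = 625 + 100 = 725
Sorted ascending: Rigel, Delta, Vega, … — the second-nearest is Delta.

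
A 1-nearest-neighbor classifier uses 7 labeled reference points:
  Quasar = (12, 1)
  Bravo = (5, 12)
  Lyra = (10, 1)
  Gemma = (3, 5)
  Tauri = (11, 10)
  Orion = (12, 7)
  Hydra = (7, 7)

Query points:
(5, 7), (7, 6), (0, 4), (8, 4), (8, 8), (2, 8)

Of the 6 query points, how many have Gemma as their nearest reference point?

(5, 7) — d² to each: Quasar:85, Bravo:25, Lyra:61, Gemma:8, Tauri:45, Orion:49, Hydra:4 → nearest is Hydra
(7, 6) — d² to each: Quasar:50, Bravo:40, Lyra:34, Gemma:17, Tauri:32, Orion:26, Hydra:1 → nearest is Hydra
(0, 4) — d² to each: Quasar:153, Bravo:89, Lyra:109, Gemma:10, Tauri:157, Orion:153, Hydra:58 → nearest is Gemma
(8, 4) — d² to each: Quasar:25, Bravo:73, Lyra:13, Gemma:26, Tauri:45, Orion:25, Hydra:10 → nearest is Hydra
(8, 8) — d² to each: Quasar:65, Bravo:25, Lyra:53, Gemma:34, Tauri:13, Orion:17, Hydra:2 → nearest is Hydra
(2, 8) — d² to each: Quasar:149, Bravo:25, Lyra:113, Gemma:10, Tauri:85, Orion:101, Hydra:26 → nearest is Gemma
2 of the 6 points have Gemma as nearest.

2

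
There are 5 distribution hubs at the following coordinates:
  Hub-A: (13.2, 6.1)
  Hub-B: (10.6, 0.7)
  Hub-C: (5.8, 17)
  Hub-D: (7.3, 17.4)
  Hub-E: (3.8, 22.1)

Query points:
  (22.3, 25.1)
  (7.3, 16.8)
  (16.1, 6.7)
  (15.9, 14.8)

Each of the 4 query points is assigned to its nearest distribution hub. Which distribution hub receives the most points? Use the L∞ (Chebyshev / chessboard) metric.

Hub-D

(22.3, 25.1) — d to each: Hub-A:19, Hub-B:24.4, Hub-C:16.5, Hub-D:15, Hub-E:18.5 → nearest is Hub-D
(7.3, 16.8) — d to each: Hub-A:10.7, Hub-B:16.1, Hub-C:1.5, Hub-D:0.6, Hub-E:5.3 → nearest is Hub-D
(16.1, 6.7) — d to each: Hub-A:2.9, Hub-B:6, Hub-C:10.3, Hub-D:10.7, Hub-E:15.4 → nearest is Hub-A
(15.9, 14.8) — d to each: Hub-A:8.7, Hub-B:14.1, Hub-C:10.1, Hub-D:8.6, Hub-E:12.1 → nearest is Hub-D
Tally — Hub-A:1, Hub-D:3. Hub-D captures the most (3).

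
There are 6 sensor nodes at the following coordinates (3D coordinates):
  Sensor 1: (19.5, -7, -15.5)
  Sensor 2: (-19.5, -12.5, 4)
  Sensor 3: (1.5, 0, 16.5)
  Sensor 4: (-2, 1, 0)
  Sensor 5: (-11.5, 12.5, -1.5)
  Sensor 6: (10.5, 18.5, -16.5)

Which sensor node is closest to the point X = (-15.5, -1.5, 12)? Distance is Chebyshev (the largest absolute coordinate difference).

d(X, Sensor 1) = max(35, 5.5, 27.5) = 35
d(X, Sensor 2) = max(4, 11, 8) = 11
d(X, Sensor 3) = max(17, 1.5, 4.5) = 17
d(X, Sensor 4) = max(13.5, 2.5, 12) = 13.5
d(X, Sensor 5) = max(4, 14, 13.5) = 14
d(X, Sensor 6) = max(26, 20, 28.5) = 28.5
The smallest is to Sensor 2, so X lies in the Voronoi region of Sensor 2.

Sensor 2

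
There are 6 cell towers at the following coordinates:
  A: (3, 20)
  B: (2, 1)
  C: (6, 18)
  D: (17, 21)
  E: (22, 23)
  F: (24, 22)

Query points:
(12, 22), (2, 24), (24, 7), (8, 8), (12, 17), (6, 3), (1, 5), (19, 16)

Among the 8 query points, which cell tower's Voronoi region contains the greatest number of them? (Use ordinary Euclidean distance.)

B

(12, 22) — d² to each: A:85, B:541, C:52, D:26, E:101, F:144 → nearest is D
(2, 24) — d² to each: A:17, B:529, C:52, D:234, E:401, F:488 → nearest is A
(24, 7) — d² to each: A:610, B:520, C:445, D:245, E:260, F:225 → nearest is F
(8, 8) — d² to each: A:169, B:85, C:104, D:250, E:421, F:452 → nearest is B
(12, 17) — d² to each: A:90, B:356, C:37, D:41, E:136, F:169 → nearest is C
(6, 3) — d² to each: A:298, B:20, C:225, D:445, E:656, F:685 → nearest is B
(1, 5) — d² to each: A:229, B:17, C:194, D:512, E:765, F:818 → nearest is B
(19, 16) — d² to each: A:272, B:514, C:173, D:29, E:58, F:61 → nearest is D
Tally — A:1, B:3, C:1, D:2, F:1. B captures the most (3).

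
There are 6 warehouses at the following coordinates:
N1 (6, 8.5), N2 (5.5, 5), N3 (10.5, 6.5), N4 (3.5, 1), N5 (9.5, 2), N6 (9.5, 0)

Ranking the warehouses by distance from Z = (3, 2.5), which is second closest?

Squared Euclidean distances:
|ZN1|² = (3−6)² + (2.5−8.5)² = 9 + 36 = 45
|ZN2|² = (3−5.5)² + (2.5−5)² = 6.25 + 6.25 = 12.5
|ZN3|² = (3−10.5)² + (2.5−6.5)² = 56.25 + 16 = 72.25
|ZN4|² = (3−3.5)² + (2.5−1)² = 0.25 + 2.25 = 2.5
|ZN5|² = (3−9.5)² + (2.5−2)² = 42.25 + 0.25 = 42.5
|ZN6|² = (3−9.5)² + (2.5−0)² = 42.25 + 6.25 = 48.5
Sorted ascending: N4, N2, N5, … — the second-nearest is N2.

N2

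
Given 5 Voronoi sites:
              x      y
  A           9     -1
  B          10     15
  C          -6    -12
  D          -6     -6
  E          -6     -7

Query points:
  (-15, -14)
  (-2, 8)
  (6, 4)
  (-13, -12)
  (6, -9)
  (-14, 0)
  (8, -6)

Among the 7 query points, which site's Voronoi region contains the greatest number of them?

A

(-15, -14) — d² to each: A:745, B:1466, C:85, D:145, E:130 → nearest is C
(-2, 8) — d² to each: A:202, B:193, C:416, D:212, E:241 → nearest is B
(6, 4) — d² to each: A:34, B:137, C:400, D:244, E:265 → nearest is A
(-13, -12) — d² to each: A:605, B:1258, C:49, D:85, E:74 → nearest is C
(6, -9) — d² to each: A:73, B:592, C:153, D:153, E:148 → nearest is A
(-14, 0) — d² to each: A:530, B:801, C:208, D:100, E:113 → nearest is D
(8, -6) — d² to each: A:26, B:445, C:232, D:196, E:197 → nearest is A
Tally — A:3, B:1, C:2, D:1. A captures the most (3).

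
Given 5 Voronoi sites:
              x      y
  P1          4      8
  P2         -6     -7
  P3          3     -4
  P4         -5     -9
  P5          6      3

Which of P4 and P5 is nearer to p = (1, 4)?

Compare squared distances:
|pP4|² = (1−(-5))² + (4−(-9))² = 36 + 169 = 205
|pP5|² = (1−6)² + (4−3)² = 25 + 1 = 26
205 > 26, so P5 is closer.

P5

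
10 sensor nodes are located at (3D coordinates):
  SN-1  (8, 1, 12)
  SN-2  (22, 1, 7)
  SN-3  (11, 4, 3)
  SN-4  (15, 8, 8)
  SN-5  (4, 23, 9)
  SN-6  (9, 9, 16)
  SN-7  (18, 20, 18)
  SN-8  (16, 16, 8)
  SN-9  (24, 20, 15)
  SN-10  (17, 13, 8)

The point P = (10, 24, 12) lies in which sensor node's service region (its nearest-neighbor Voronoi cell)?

Compare squared distances (the ordering matches that of the actual distances):
d²(P, SN-1) = (10−8)² + (24−1)² + (12−12)² = 4 + 529 + 0 = 533
d²(P, SN-2) = (10−22)² + (24−1)² + (12−7)² = 144 + 529 + 25 = 698
d²(P, SN-3) = (10−11)² + (24−4)² + (12−3)² = 1 + 400 + 81 = 482
d²(P, SN-4) = (10−15)² + (24−8)² + (12−8)² = 25 + 256 + 16 = 297
d²(P, SN-5) = (10−4)² + (24−23)² + (12−9)² = 36 + 1 + 9 = 46
d²(P, SN-6) = (10−9)² + (24−9)² + (12−16)² = 1 + 225 + 16 = 242
d²(P, SN-7) = (10−18)² + (24−20)² + (12−18)² = 64 + 16 + 36 = 116
d²(P, SN-8) = (10−16)² + (24−16)² + (12−8)² = 36 + 64 + 16 = 116
d²(P, SN-9) = (10−24)² + (24−20)² + (12−15)² = 196 + 16 + 9 = 221
d²(P, SN-10) = (10−17)² + (24−13)² + (12−8)² = 49 + 121 + 16 = 186
The smallest is to SN-5, so P lies in the Voronoi region of SN-5.

SN-5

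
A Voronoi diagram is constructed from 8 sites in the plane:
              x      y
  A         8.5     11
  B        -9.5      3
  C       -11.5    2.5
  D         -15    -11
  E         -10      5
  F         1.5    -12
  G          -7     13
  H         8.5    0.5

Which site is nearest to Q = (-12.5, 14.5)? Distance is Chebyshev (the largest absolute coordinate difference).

G

d(Q,A) = max(21, 3.5) = 21
d(Q,B) = max(3, 11.5) = 11.5
d(Q,C) = max(1, 12) = 12
d(Q,D) = max(2.5, 25.5) = 25.5
d(Q,E) = max(2.5, 9.5) = 9.5
d(Q,F) = max(14, 26.5) = 26.5
d(Q,G) = max(5.5, 1.5) = 5.5
d(Q,H) = max(21, 14) = 21
Minimum is at G.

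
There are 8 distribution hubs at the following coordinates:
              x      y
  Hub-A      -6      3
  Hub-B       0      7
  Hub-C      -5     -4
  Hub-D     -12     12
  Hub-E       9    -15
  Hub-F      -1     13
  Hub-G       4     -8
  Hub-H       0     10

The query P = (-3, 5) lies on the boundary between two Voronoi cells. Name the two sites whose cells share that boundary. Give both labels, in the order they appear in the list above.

Hub-A and Hub-B

Squared distances from P to each site:
d²(P, Hub-A) = (-3−(-6))² + (5−3)² = 9 + 4 = 13
d²(P, Hub-B) = (-3−0)² + (5−7)² = 9 + 4 = 13
d²(P, Hub-C) = (-3−(-5))² + (5−(-4))² = 4 + 81 = 85
d²(P, Hub-D) = (-3−(-12))² + (5−12)² = 81 + 49 = 130
d²(P, Hub-E) = (-3−9)² + (5−(-15))² = 144 + 400 = 544
d²(P, Hub-F) = (-3−(-1))² + (5−13)² = 4 + 64 = 68
d²(P, Hub-G) = (-3−4)² + (5−(-8))² = 49 + 169 = 218
d²(P, Hub-H) = (-3−0)² + (5−10)² = 9 + 25 = 34
P is equidistant from Hub-A and Hub-B (both at squared distance 13), and every other site is strictly farther — so P lies on the Hub-A–Hub-B Voronoi edge.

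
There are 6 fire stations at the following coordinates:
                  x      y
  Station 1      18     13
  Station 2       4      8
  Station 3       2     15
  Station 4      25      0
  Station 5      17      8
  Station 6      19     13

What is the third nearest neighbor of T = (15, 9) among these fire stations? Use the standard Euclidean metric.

Station 6

Squared Euclidean distances:
d²(T, Station 1) = (15−18)² + (9−13)² = 9 + 16 = 25
d²(T, Station 2) = (15−4)² + (9−8)² = 121 + 1 = 122
d²(T, Station 3) = (15−2)² + (9−15)² = 169 + 36 = 205
d²(T, Station 4) = (15−25)² + (9−0)² = 100 + 81 = 181
d²(T, Station 5) = (15−17)² + (9−8)² = 4 + 1 = 5
d²(T, Station 6) = (15−19)² + (9−13)² = 16 + 16 = 32
Sorted ascending: Station 5, Station 1, Station 6, Station 2, … — the third-nearest is Station 6.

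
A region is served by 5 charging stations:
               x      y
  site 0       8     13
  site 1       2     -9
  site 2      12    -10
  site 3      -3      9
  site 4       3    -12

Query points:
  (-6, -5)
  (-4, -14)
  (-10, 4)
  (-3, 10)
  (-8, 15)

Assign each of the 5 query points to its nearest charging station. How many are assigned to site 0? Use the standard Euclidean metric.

0

(-6, -5) — d² to each: site 0:520, site 1:80, site 2:349, site 3:205, site 4:130 → nearest is site 1
(-4, -14) — d² to each: site 0:873, site 1:61, site 2:272, site 3:530, site 4:53 → nearest is site 4
(-10, 4) — d² to each: site 0:405, site 1:313, site 2:680, site 3:74, site 4:425 → nearest is site 3
(-3, 10) — d² to each: site 0:130, site 1:386, site 2:625, site 3:1, site 4:520 → nearest is site 3
(-8, 15) — d² to each: site 0:260, site 1:676, site 2:1025, site 3:61, site 4:850 → nearest is site 3
0 of the 5 points have site 0 as nearest.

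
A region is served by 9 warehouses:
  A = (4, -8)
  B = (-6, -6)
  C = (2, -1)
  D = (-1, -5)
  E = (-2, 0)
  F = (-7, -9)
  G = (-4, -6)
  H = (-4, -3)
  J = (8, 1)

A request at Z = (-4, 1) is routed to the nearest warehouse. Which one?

Since √ is increasing, it suffices to compare squared distances:
|ZA|² = (-4−4)² + (1−(-8))² = 64 + 81 = 145
|ZB|² = (-4−(-6))² + (1−(-6))² = 4 + 49 = 53
|ZC|² = (-4−2)² + (1−(-1))² = 36 + 4 = 40
|ZD|² = (-4−(-1))² + (1−(-5))² = 9 + 36 = 45
|ZE|² = (-4−(-2))² + (1−0)² = 4 + 1 = 5
|ZF|² = (-4−(-7))² + (1−(-9))² = 9 + 100 = 109
|ZG|² = (-4−(-4))² + (1−(-6))² = 0 + 49 = 49
|ZH|² = (-4−(-4))² + (1−(-3))² = 0 + 16 = 16
|ZJ|² = (-4−8)² + (1−1)² = 144 + 0 = 144
The smallest is to E, so Z lies in the Voronoi region of E.

E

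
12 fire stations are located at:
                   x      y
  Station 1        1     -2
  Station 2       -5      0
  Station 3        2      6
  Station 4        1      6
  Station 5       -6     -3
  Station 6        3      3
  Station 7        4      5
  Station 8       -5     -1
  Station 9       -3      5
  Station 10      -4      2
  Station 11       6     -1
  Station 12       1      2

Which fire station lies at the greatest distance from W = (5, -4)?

Since √ is increasing, it suffices to compare squared distances:
d²(W, Station 1) = (5−1)² + (-4−(-2))² = 16 + 4 = 20
d²(W, Station 2) = (5−(-5))² + (-4−0)² = 100 + 16 = 116
d²(W, Station 3) = (5−2)² + (-4−6)² = 9 + 100 = 109
d²(W, Station 4) = (5−1)² + (-4−6)² = 16 + 100 = 116
d²(W, Station 5) = (5−(-6))² + (-4−(-3))² = 121 + 1 = 122
d²(W, Station 6) = (5−3)² + (-4−3)² = 4 + 49 = 53
d²(W, Station 7) = (5−4)² + (-4−5)² = 1 + 81 = 82
d²(W, Station 8) = (5−(-5))² + (-4−(-1))² = 100 + 9 = 109
d²(W, Station 9) = (5−(-3))² + (-4−5)² = 64 + 81 = 145
d²(W, Station 10) = (5−(-4))² + (-4−2)² = 81 + 36 = 117
d²(W, Station 11) = (5−6)² + (-4−(-1))² = 1 + 9 = 10
d²(W, Station 12) = (5−1)² + (-4−2)² = 16 + 36 = 52
The largest is to Station 9.

Station 9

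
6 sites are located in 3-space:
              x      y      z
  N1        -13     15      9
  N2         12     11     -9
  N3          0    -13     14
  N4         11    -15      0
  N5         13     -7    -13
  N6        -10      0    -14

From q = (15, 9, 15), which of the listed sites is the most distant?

Compare squared distances (the ordering matches that of the actual distances):
|qN1|² = (15−(-13))² + (9−15)² + (15−9)² = 784 + 36 + 36 = 856
|qN2|² = (15−12)² + (9−11)² + (15−(-9))² = 9 + 4 + 576 = 589
|qN3|² = (15−0)² + (9−(-13))² + (15−14)² = 225 + 484 + 1 = 710
|qN4|² = (15−11)² + (9−(-15))² + (15−0)² = 16 + 576 + 225 = 817
|qN5|² = (15−13)² + (9−(-7))² + (15−(-13))² = 4 + 256 + 784 = 1044
|qN6|² = (15−(-10))² + (9−0)² + (15−(-14))² = 625 + 81 + 841 = 1547
The largest is to N6.

N6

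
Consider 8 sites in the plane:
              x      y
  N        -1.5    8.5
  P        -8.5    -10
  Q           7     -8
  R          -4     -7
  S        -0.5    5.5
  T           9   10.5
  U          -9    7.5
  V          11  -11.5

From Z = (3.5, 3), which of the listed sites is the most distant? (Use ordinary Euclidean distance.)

P

Squared Euclidean distances:
|ZN|² = 25 + 30.25 = 55.25
|ZP|² = 144 + 169 = 313
|ZQ|² = 12.25 + 121 = 133.25
|ZR|² = 56.25 + 100 = 156.25
|ZS|² = 16 + 6.25 = 22.25
|ZT|² = 30.25 + 56.25 = 86.5
|ZU|² = 156.25 + 20.25 = 176.5
|ZV|² = 56.25 + 210.25 = 266.5
The largest is to P.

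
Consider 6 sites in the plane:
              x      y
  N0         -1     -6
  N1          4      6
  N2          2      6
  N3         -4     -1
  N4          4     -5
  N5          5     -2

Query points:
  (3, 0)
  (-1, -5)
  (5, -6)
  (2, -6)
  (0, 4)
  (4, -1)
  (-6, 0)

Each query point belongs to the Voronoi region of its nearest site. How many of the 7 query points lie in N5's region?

(3, 0) — d² to each: N0:52, N1:37, N2:37, N3:50, N4:26, N5:8 → nearest is N5
(-1, -5) — d² to each: N0:1, N1:146, N2:130, N3:25, N4:25, N5:45 → nearest is N0
(5, -6) — d² to each: N0:36, N1:145, N2:153, N3:106, N4:2, N5:16 → nearest is N4
(2, -6) — d² to each: N0:9, N1:148, N2:144, N3:61, N4:5, N5:25 → nearest is N4
(0, 4) — d² to each: N0:101, N1:20, N2:8, N3:41, N4:97, N5:61 → nearest is N2
(4, -1) — d² to each: N0:50, N1:49, N2:53, N3:64, N4:16, N5:2 → nearest is N5
(-6, 0) — d² to each: N0:61, N1:136, N2:100, N3:5, N4:125, N5:125 → nearest is N3
2 of the 7 points have N5 as nearest.

2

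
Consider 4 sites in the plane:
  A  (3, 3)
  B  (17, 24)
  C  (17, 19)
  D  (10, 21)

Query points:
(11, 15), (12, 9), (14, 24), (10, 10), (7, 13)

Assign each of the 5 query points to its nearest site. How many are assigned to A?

2

(11, 15) — d² to each: A:208, B:117, C:52, D:37 → nearest is D
(12, 9) — d² to each: A:117, B:250, C:125, D:148 → nearest is A
(14, 24) — d² to each: A:562, B:9, C:34, D:25 → nearest is B
(10, 10) — d² to each: A:98, B:245, C:130, D:121 → nearest is A
(7, 13) — d² to each: A:116, B:221, C:136, D:73 → nearest is D
2 of the 5 points have A as nearest.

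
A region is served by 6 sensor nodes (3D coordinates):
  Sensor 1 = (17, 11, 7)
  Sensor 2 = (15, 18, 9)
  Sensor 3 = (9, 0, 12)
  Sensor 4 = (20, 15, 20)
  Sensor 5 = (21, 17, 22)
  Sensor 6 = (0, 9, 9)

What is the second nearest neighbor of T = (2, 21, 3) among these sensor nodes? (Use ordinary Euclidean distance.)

Sensor 2

Compare squared distances (the ordering matches that of the actual distances):
d²(T, Sensor 1) = (2−17)² + (21−11)² + (3−7)² = 225 + 100 + 16 = 341
d²(T, Sensor 2) = (2−15)² + (21−18)² + (3−9)² = 169 + 9 + 36 = 214
d²(T, Sensor 3) = (2−9)² + (21−0)² + (3−12)² = 49 + 441 + 81 = 571
d²(T, Sensor 4) = (2−20)² + (21−15)² + (3−20)² = 324 + 36 + 289 = 649
d²(T, Sensor 5) = (2−21)² + (21−17)² + (3−22)² = 361 + 16 + 361 = 738
d²(T, Sensor 6) = (2−0)² + (21−9)² + (3−9)² = 4 + 144 + 36 = 184
Sorted ascending: Sensor 6, Sensor 2, Sensor 1, … — the second-nearest is Sensor 2.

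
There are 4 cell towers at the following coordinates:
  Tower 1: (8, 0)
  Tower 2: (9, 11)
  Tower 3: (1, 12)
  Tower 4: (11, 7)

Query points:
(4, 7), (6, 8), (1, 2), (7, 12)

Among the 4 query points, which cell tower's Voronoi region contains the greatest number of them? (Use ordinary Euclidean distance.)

Tower 2

(4, 7) — d² to each: Tower 1:65, Tower 2:41, Tower 3:34, Tower 4:49 → nearest is Tower 3
(6, 8) — d² to each: Tower 1:68, Tower 2:18, Tower 3:41, Tower 4:26 → nearest is Tower 2
(1, 2) — d² to each: Tower 1:53, Tower 2:145, Tower 3:100, Tower 4:125 → nearest is Tower 1
(7, 12) — d² to each: Tower 1:145, Tower 2:5, Tower 3:36, Tower 4:41 → nearest is Tower 2
Tally — Tower 1:1, Tower 2:2, Tower 3:1. Tower 2 captures the most (2).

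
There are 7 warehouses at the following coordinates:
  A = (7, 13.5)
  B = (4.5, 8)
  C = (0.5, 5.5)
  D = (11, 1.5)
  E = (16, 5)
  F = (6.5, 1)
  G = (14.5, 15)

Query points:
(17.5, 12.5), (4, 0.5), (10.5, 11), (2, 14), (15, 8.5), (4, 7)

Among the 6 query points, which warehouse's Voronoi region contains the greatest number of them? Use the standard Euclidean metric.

A

(17.5, 12.5) — d² to each: A:111.25, B:189.25, C:338, D:163.25, E:58.5, F:253.25, G:15.25 → nearest is G
(4, 0.5) — d² to each: A:178, B:56.5, C:37.25, D:50, E:164.25, F:6.5, G:320.5 → nearest is F
(10.5, 11) — d² to each: A:18.5, B:45, C:130.25, D:90.5, E:66.25, F:116, G:32 → nearest is A
(2, 14) — d² to each: A:25.25, B:42.25, C:74.5, D:237.25, E:277, F:189.25, G:157.25 → nearest is A
(15, 8.5) — d² to each: A:89, B:110.5, C:219.25, D:65, E:13.25, F:128.5, G:42.5 → nearest is E
(4, 7) — d² to each: A:51.25, B:1.25, C:14.5, D:79.25, E:148, F:42.25, G:174.25 → nearest is B
Tally — A:2, B:1, E:1, F:1, G:1. A captures the most (2).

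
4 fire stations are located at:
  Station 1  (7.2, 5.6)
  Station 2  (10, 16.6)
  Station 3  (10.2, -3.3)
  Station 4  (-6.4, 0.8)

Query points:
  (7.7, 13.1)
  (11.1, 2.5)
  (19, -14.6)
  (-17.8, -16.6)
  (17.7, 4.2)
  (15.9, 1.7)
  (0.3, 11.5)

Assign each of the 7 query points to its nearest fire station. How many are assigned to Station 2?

(7.7, 13.1) — d² to each: Station 1:56.5, Station 2:17.54, Station 3:275.21, Station 4:350.1 → nearest is Station 2
(11.1, 2.5) — d² to each: Station 1:24.82, Station 2:200.02, Station 3:34.45, Station 4:309.14 → nearest is Station 1
(19, -14.6) — d² to each: Station 1:547.28, Station 2:1054.44, Station 3:205.13, Station 4:882.32 → nearest is Station 3
(-17.8, -16.6) — d² to each: Station 1:1117.84, Station 2:1875.08, Station 3:960.89, Station 4:432.72 → nearest is Station 4
(17.7, 4.2) — d² to each: Station 1:112.21, Station 2:213.05, Station 3:112.5, Station 4:592.37 → nearest is Station 1
(15.9, 1.7) — d² to each: Station 1:90.9, Station 2:256.82, Station 3:57.49, Station 4:498.1 → nearest is Station 3
(0.3, 11.5) — d² to each: Station 1:82.42, Station 2:120.1, Station 3:317.05, Station 4:159.38 → nearest is Station 1
1 of the 7 points has Station 2 as nearest.

1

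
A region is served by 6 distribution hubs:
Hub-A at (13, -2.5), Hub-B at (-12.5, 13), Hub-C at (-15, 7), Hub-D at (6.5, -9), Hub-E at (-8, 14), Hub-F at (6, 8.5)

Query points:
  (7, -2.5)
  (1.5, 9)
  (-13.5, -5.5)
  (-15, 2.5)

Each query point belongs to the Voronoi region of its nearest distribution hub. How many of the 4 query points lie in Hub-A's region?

1

(7, -2.5) — d² to each: Hub-A:36, Hub-B:620.5, Hub-C:574.25, Hub-D:42.5, Hub-E:497.25, Hub-F:122 → nearest is Hub-A
(1.5, 9) — d² to each: Hub-A:264.5, Hub-B:212, Hub-C:276.25, Hub-D:349, Hub-E:115.25, Hub-F:20.5 → nearest is Hub-F
(-13.5, -5.5) — d² to each: Hub-A:711.25, Hub-B:343.25, Hub-C:158.5, Hub-D:412.25, Hub-E:410.5, Hub-F:576.25 → nearest is Hub-C
(-15, 2.5) — d² to each: Hub-A:809, Hub-B:116.5, Hub-C:20.25, Hub-D:594.5, Hub-E:181.25, Hub-F:477 → nearest is Hub-C
1 of the 4 points has Hub-A as nearest.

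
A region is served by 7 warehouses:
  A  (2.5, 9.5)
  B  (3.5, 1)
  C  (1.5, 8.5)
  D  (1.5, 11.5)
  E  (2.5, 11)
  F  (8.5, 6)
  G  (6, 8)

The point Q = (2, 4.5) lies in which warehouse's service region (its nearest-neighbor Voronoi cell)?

Squared Euclidean distances:
|QA|² = (2−2.5)² + (4.5−9.5)² = 0.25 + 25 = 25.25
|QB|² = (2−3.5)² + (4.5−1)² = 2.25 + 12.25 = 14.5
|QC|² = (2−1.5)² + (4.5−8.5)² = 0.25 + 16 = 16.25
|QD|² = (2−1.5)² + (4.5−11.5)² = 0.25 + 49 = 49.25
|QE|² = (2−2.5)² + (4.5−11)² = 0.25 + 42.25 = 42.5
|QF|² = (2−8.5)² + (4.5−6)² = 42.25 + 2.25 = 44.5
|QG|² = (2−6)² + (4.5−8)² = 16 + 12.25 = 28.25
B is nearest.

B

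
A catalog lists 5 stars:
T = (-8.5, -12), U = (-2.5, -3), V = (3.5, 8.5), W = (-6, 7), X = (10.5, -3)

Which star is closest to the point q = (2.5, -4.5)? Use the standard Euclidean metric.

U

Compare squared distances (the ordering matches that of the actual distances):
|qT|² = (2.5−(-8.5))² + (-4.5−(-12))² = 121 + 56.25 = 177.25
|qU|² = (2.5−(-2.5))² + (-4.5−(-3))² = 25 + 2.25 = 27.25
|qV|² = (2.5−3.5)² + (-4.5−8.5)² = 1 + 169 = 170
|qW|² = (2.5−(-6))² + (-4.5−7)² = 72.25 + 132.25 = 204.5
|qX|² = (2.5−10.5)² + (-4.5−(-3))² = 64 + 2.25 = 66.25
U is nearest.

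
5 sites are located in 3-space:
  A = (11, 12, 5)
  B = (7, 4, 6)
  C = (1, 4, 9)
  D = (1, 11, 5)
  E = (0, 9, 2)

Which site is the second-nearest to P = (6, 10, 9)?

Squared Euclidean distances:
|PA|² = (6−11)² + (10−12)² + (9−5)² = 25 + 4 + 16 = 45
|PB|² = (6−7)² + (10−4)² + (9−6)² = 1 + 36 + 9 = 46
|PC|² = (6−1)² + (10−4)² + (9−9)² = 25 + 36 + 0 = 61
|PD|² = (6−1)² + (10−11)² + (9−5)² = 25 + 1 + 16 = 42
|PE|² = (6−0)² + (10−9)² + (9−2)² = 36 + 1 + 49 = 86
Sorted ascending: D, A, B, … — the second-nearest is A.

A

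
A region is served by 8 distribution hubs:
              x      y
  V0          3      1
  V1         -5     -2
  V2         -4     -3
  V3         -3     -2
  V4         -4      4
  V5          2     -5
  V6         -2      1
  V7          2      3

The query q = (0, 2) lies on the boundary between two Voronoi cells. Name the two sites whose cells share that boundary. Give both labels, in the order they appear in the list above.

V6 and V7

Squared distances from q to each site:
|qV0|² = (0−3)² + (2−1)² = 9 + 1 = 10
|qV1|² = (0−(-5))² + (2−(-2))² = 25 + 16 = 41
|qV2|² = (0−(-4))² + (2−(-3))² = 16 + 25 = 41
|qV3|² = (0−(-3))² + (2−(-2))² = 9 + 16 = 25
|qV4|² = (0−(-4))² + (2−4)² = 16 + 4 = 20
|qV5|² = (0−2)² + (2−(-5))² = 4 + 49 = 53
|qV6|² = (0−(-2))² + (2−1)² = 4 + 1 = 5
|qV7|² = (0−2)² + (2−3)² = 4 + 1 = 5
q is equidistant from V6 and V7 (both at squared distance 5), and every other site is strictly farther — so q lies on the V6–V7 Voronoi edge.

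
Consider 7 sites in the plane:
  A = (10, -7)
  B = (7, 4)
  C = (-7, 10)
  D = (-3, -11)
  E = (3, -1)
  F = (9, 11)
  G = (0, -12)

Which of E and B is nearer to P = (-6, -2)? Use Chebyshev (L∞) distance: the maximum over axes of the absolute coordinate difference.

E

d(P,E) = max(9, 1) = 9
d(P,B) = max(13, 6) = 13
9 < 13, so E is closer.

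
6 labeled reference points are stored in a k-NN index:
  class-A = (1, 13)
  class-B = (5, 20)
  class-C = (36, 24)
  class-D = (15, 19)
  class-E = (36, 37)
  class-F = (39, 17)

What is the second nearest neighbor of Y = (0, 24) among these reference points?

Squared Euclidean distances:
d²(Y, class-A) = (0−1)² + (24−13)² = 1 + 121 = 122
d²(Y, class-B) = (0−5)² + (24−20)² = 25 + 16 = 41
d²(Y, class-C) = (0−36)² + (24−24)² = 1296 + 0 = 1296
d²(Y, class-D) = (0−15)² + (24−19)² = 225 + 25 = 250
d²(Y, class-E) = (0−36)² + (24−37)² = 1296 + 169 = 1465
d²(Y, class-F) = (0−39)² + (24−17)² = 1521 + 49 = 1570
Sorted ascending: class-B, class-A, class-D, … — the second-nearest is class-A.

class-A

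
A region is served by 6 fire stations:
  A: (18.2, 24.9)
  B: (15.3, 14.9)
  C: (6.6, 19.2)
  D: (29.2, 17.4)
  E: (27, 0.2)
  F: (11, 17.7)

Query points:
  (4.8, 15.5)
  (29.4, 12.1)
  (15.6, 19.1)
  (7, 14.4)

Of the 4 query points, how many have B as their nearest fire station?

1

(4.8, 15.5) — d² to each: A:267.92, B:110.61, C:16.93, D:598.97, E:726.93, F:43.28 → nearest is C
(29.4, 12.1) — d² to each: A:289.28, B:206.65, C:570.25, D:28.13, E:147.37, F:369.92 → nearest is D
(15.6, 19.1) — d² to each: A:40.4, B:17.73, C:81.01, D:187.85, E:487.17, F:23.12 → nearest is B
(7, 14.4) — d² to each: A:235.69, B:69.14, C:23.2, D:501.84, E:601.64, F:26.89 → nearest is C
1 of the 4 points has B as nearest.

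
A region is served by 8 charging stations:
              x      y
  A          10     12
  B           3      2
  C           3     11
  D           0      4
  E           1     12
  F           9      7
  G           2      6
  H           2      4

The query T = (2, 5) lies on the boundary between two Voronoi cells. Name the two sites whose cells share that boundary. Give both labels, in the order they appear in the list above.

G and H

Squared distances from T to each site:
|TA|² = (2−10)² + (5−12)² = 64 + 49 = 113
|TB|² = (2−3)² + (5−2)² = 1 + 9 = 10
|TC|² = (2−3)² + (5−11)² = 1 + 36 = 37
|TD|² = (2−0)² + (5−4)² = 4 + 1 = 5
|TE|² = (2−1)² + (5−12)² = 1 + 49 = 50
|TF|² = (2−9)² + (5−7)² = 49 + 4 = 53
|TG|² = (2−2)² + (5−6)² = 0 + 1 = 1
|TH|² = (2−2)² + (5−4)² = 0 + 1 = 1
T is equidistant from G and H (both at squared distance 1), and every other site is strictly farther — so T lies on the G–H Voronoi edge.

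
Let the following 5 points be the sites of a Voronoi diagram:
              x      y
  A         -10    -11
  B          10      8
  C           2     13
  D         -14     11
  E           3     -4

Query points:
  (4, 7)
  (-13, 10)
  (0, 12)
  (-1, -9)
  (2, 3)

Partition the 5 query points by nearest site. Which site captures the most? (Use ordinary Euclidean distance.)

E

(4, 7) — d² to each: A:520, B:37, C:40, D:340, E:122 → nearest is B
(-13, 10) — d² to each: A:450, B:533, C:234, D:2, E:452 → nearest is D
(0, 12) — d² to each: A:629, B:116, C:5, D:197, E:265 → nearest is C
(-1, -9) — d² to each: A:85, B:410, C:493, D:569, E:41 → nearest is E
(2, 3) — d² to each: A:340, B:89, C:100, D:320, E:50 → nearest is E
Tally — B:1, C:1, D:1, E:2. E captures the most (2).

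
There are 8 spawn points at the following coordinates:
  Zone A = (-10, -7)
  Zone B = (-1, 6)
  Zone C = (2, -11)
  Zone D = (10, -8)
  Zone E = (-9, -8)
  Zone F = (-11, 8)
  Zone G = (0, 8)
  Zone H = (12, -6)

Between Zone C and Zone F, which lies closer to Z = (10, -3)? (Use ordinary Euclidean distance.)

Compare squared distances:
d²(Z, Zone C) = (10−2)² + (-3−(-11))² = 64 + 64 = 128
d²(Z, Zone F) = (10−(-11))² + (-3−8)² = 441 + 121 = 562
128 < 562, so Zone C is closer.

Zone C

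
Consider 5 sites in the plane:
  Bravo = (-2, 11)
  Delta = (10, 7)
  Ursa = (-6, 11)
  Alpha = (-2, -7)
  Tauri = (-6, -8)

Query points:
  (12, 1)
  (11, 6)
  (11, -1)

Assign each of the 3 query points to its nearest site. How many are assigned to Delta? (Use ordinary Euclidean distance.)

3

(12, 1) — d² to each: Bravo:296, Delta:40, Ursa:424, Alpha:260, Tauri:405 → nearest is Delta
(11, 6) — d² to each: Bravo:194, Delta:2, Ursa:314, Alpha:338, Tauri:485 → nearest is Delta
(11, -1) — d² to each: Bravo:313, Delta:65, Ursa:433, Alpha:205, Tauri:338 → nearest is Delta
3 of the 3 points have Delta as nearest.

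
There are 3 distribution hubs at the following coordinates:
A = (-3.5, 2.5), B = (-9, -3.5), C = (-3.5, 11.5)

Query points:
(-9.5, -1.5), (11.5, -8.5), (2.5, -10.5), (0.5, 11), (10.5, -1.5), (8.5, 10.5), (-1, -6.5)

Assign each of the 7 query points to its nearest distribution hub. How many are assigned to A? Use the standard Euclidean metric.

(-9.5, -1.5) — d² to each: A:52, B:4.25, C:205 → nearest is B
(11.5, -8.5) — d² to each: A:346, B:445.25, C:625 → nearest is A
(2.5, -10.5) — d² to each: A:205, B:181.25, C:520 → nearest is B
(0.5, 11) — d² to each: A:88.25, B:300.5, C:16.25 → nearest is C
(10.5, -1.5) — d² to each: A:212, B:384.25, C:365 → nearest is A
(8.5, 10.5) — d² to each: A:208, B:502.25, C:145 → nearest is C
(-1, -6.5) — d² to each: A:87.25, B:73, C:330.25 → nearest is B
2 of the 7 points have A as nearest.

2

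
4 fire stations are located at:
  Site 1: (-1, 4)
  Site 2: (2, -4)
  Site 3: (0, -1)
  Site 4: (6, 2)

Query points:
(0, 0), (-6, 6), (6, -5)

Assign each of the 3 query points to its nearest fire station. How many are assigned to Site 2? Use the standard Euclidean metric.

1

(0, 0) — d² to each: Site 1:17, Site 2:20, Site 3:1, Site 4:40 → nearest is Site 3
(-6, 6) — d² to each: Site 1:29, Site 2:164, Site 3:85, Site 4:160 → nearest is Site 1
(6, -5) — d² to each: Site 1:130, Site 2:17, Site 3:52, Site 4:49 → nearest is Site 2
1 of the 3 points has Site 2 as nearest.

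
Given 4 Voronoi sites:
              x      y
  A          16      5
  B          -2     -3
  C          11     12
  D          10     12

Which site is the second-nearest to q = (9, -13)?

A

Since √ is increasing, it suffices to compare squared distances:
|qA|² = (9−16)² + (-13−5)² = 49 + 324 = 373
|qB|² = (9−(-2))² + (-13−(-3))² = 121 + 100 = 221
|qC|² = (9−11)² + (-13−12)² = 4 + 625 = 629
|qD|² = (9−10)² + (-13−12)² = 1 + 625 = 626
Sorted ascending: B, A, D, … — the second-nearest is A.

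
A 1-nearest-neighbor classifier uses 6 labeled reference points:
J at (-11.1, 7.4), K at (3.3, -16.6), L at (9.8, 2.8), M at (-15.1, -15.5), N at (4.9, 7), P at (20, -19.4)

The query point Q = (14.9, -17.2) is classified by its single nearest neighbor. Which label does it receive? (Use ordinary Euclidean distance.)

P

Since √ is increasing, it suffices to compare squared distances:
|QJ|² = 676 + 605.16 = 1281.16
|QK|² = 134.56 + 0.36 = 134.92
|QL|² = 26.01 + 400 = 426.01
|QM|² = 900 + 2.89 = 902.89
|QN|² = 100 + 585.64 = 685.64
|QP|² = 26.01 + 4.84 = 30.85
The smallest is to P, so Q lies in the Voronoi region of P.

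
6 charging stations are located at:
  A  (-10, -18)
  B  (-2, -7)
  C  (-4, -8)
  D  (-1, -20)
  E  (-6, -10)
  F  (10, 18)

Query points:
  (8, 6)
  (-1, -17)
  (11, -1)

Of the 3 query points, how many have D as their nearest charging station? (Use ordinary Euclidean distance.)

1

(8, 6) — d² to each: A:900, B:269, C:340, D:757, E:452, F:148 → nearest is F
(-1, -17) — d² to each: A:82, B:101, C:90, D:9, E:74, F:1346 → nearest is D
(11, -1) — d² to each: A:730, B:205, C:274, D:505, E:370, F:362 → nearest is B
1 of the 3 points has D as nearest.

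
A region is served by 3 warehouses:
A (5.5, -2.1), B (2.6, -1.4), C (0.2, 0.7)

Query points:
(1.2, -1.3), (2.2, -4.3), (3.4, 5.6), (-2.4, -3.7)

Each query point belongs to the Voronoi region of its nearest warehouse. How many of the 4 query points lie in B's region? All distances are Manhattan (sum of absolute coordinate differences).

(1.2, -1.3) — d to each: A:5.1, B:1.5, C:3 → nearest is B
(2.2, -4.3) — d to each: A:5.5, B:3.3, C:7 → nearest is B
(3.4, 5.6) — d to each: A:9.8, B:7.8, C:8.1 → nearest is B
(-2.4, -3.7) — d to each: A:9.5, B:7.3, C:7 → nearest is C
3 of the 4 points have B as nearest.

3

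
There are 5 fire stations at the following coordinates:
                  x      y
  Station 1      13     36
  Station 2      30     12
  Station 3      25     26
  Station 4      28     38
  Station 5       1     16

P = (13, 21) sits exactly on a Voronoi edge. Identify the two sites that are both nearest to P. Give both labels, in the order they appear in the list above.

Station 3 and Station 5

Squared distances from P to each site:
d²(P, Station 1) = (13−13)² + (21−36)² = 0 + 225 = 225
d²(P, Station 2) = (13−30)² + (21−12)² = 289 + 81 = 370
d²(P, Station 3) = (13−25)² + (21−26)² = 144 + 25 = 169
d²(P, Station 4) = (13−28)² + (21−38)² = 225 + 289 = 514
d²(P, Station 5) = (13−1)² + (21−16)² = 144 + 25 = 169
P is equidistant from Station 3 and Station 5 (both at squared distance 169), and every other site is strictly farther — so P lies on the Station 3–Station 5 Voronoi edge.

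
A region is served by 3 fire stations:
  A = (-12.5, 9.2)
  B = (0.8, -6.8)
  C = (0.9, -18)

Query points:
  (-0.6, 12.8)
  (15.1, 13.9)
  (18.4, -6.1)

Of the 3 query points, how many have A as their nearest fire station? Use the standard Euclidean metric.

(-0.6, 12.8) — d² to each: A:154.57, B:386.12, C:950.89 → nearest is A
(15.1, 13.9) — d² to each: A:783.85, B:632.98, C:1219.25 → nearest is B
(18.4, -6.1) — d² to each: A:1188.9, B:310.25, C:447.86 → nearest is B
1 of the 3 points has A as nearest.

1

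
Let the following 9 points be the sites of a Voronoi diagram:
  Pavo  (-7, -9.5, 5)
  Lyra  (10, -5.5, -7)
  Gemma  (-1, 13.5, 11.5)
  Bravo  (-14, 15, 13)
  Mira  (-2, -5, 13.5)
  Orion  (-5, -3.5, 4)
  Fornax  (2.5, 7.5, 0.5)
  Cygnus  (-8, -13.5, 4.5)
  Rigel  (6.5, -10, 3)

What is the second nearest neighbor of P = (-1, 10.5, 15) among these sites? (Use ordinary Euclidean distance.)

Squared Euclidean distances:
d²(P, Pavo) = (-1−(-7))² + (10.5−(-9.5))² + (15−5)² = 36 + 400 + 100 = 536
d²(P, Lyra) = (-1−10)² + (10.5−(-5.5))² + (15−(-7))² = 121 + 256 + 484 = 861
d²(P, Gemma) = (-1−(-1))² + (10.5−13.5)² + (15−11.5)² = 0 + 9 + 12.25 = 21.25
d²(P, Bravo) = (-1−(-14))² + (10.5−15)² + (15−13)² = 169 + 20.25 + 4 = 193.25
d²(P, Mira) = (-1−(-2))² + (10.5−(-5))² + (15−13.5)² = 1 + 240.25 + 2.25 = 243.5
d²(P, Orion) = (-1−(-5))² + (10.5−(-3.5))² + (15−4)² = 16 + 196 + 121 = 333
d²(P, Fornax) = (-1−2.5)² + (10.5−7.5)² + (15−0.5)² = 12.25 + 9 + 210.25 = 231.5
d²(P, Cygnus) = (-1−(-8))² + (10.5−(-13.5))² + (15−4.5)² = 49 + 576 + 110.25 = 735.25
d²(P, Rigel) = (-1−6.5)² + (10.5−(-10))² + (15−3)² = 56.25 + 420.25 + 144 = 620.5
Sorted ascending: Gemma, Bravo, Fornax, … — the second-nearest is Bravo.

Bravo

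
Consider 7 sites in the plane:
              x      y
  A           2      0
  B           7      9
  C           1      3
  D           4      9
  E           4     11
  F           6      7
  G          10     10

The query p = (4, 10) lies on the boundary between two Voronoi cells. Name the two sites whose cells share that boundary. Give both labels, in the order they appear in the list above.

Squared distances from p to each site:
|pA|² = (4−2)² + (10−0)² = 4 + 100 = 104
|pB|² = (4−7)² + (10−9)² = 9 + 1 = 10
|pC|² = (4−1)² + (10−3)² = 9 + 49 = 58
|pD|² = (4−4)² + (10−9)² = 0 + 1 = 1
|pE|² = (4−4)² + (10−11)² = 0 + 1 = 1
|pF|² = (4−6)² + (10−7)² = 4 + 9 = 13
|pG|² = (4−10)² + (10−10)² = 36 + 0 = 36
p is equidistant from D and E (both at squared distance 1), and every other site is strictly farther — so p lies on the D–E Voronoi edge.

D and E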